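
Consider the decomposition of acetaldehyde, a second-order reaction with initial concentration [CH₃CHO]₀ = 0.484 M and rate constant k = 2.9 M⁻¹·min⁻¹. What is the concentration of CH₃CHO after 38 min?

0.008907 M

Step 1: For a second-order reaction: 1/[CH₃CHO] = 1/[CH₃CHO]₀ + kt
Step 2: 1/[CH₃CHO] = 1/0.484 + 2.9 × 38
Step 3: 1/[CH₃CHO] = 2.066 + 110.2 = 112.3
Step 4: [CH₃CHO] = 1/112.3 = 0.008907 M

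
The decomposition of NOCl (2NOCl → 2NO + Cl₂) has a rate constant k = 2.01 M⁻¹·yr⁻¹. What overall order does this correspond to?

second order (2)

Step 1: The units of k for an nth-order reaction are (concentration)^(1-n)·(time)⁻¹.
Step 2: Here k has units M⁻¹·yr⁻¹, so the concentration exponent is -1.
Step 3: 1 - n = -1 ⇒ n = 2. The reaction is second order.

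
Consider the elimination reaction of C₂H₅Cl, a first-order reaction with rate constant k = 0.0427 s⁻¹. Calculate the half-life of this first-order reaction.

16.23 s

Step 1: For a first-order reaction, t₁/₂ = ln(2)/k
Step 2: t₁/₂ = ln(2)/0.0427
Step 3: t₁/₂ = 0.6931/0.0427 = 16.23 s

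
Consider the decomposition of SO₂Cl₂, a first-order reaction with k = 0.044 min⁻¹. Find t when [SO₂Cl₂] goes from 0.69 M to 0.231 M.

24.87 min

Step 1: For first-order: t = ln([SO₂Cl₂]₀/[SO₂Cl₂])/k
Step 2: t = ln(0.69/0.231)/0.044
Step 3: t = ln(2.987)/0.044
Step 4: t = 1.094/0.044 = 24.87 min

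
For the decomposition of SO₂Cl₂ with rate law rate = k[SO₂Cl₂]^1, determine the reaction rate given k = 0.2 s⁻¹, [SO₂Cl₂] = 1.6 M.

0.32 M/s

Step 1: Identify the rate law: rate = k[SO₂Cl₂]^1
Step 2: Substitute values: rate = 0.2 × (1.6)^1
Step 3: Calculate: rate = 0.2 × 1.6 = 0.32 M/s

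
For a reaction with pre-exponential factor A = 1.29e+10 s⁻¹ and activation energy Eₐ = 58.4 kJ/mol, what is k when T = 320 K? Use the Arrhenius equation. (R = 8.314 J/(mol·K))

3.78e+00 s⁻¹

Step 1: Use the Arrhenius equation: k = A × exp(-Eₐ/RT)
Step 2: Convert Eₐ to J/mol: 58.4 kJ/mol = 58400 J/mol
Step 3: Calculate the exponent: -Eₐ/(RT) = -58400/(8.314 × 320) = -21.95093
Step 4: k = 1.29e+10 × exp(-21.95093)
Step 5: k = 1.29e+10 × 2.92976e-10 = 3.7794e+00 s⁻¹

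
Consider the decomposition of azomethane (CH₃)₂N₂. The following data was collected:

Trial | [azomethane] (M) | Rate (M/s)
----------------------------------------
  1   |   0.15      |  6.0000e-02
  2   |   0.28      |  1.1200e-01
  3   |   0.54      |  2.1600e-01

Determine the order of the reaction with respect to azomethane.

first order (1)

Step 1: Compare trials to find order n where rate₂/rate₁ = ([azomethane]₂/[azomethane]₁)^n
Step 2: rate₂/rate₁ = 1.1200e-01/6.0000e-02 = 1.867
Step 3: [azomethane]₂/[azomethane]₁ = 0.28/0.15 = 1.867
Step 4: n = ln(1.867)/ln(1.867) = 1.00 ≈ 1
Step 5: The reaction is first order in azomethane.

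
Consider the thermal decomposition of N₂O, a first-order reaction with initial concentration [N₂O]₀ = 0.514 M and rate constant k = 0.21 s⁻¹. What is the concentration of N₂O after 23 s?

0.004105 M

Step 1: For a first-order reaction: [N₂O] = [N₂O]₀ × e^(-kt)
Step 2: [N₂O] = 0.514 × e^(-0.21 × 23)
Step 3: [N₂O] = 0.514 × e^(-4.83)
Step 4: [N₂O] = 0.514 × 0.00798652 = 0.004105 M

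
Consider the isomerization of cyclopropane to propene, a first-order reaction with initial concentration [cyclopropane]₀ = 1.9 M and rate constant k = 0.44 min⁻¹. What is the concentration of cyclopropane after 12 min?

0.009676 M

Step 1: For a first-order reaction: [cyclopropane] = [cyclopropane]₀ × e^(-kt)
Step 2: [cyclopropane] = 1.9 × e^(-0.44 × 12)
Step 3: [cyclopropane] = 1.9 × e^(-5.28)
Step 4: [cyclopropane] = 1.9 × 0.00509243 = 0.009676 M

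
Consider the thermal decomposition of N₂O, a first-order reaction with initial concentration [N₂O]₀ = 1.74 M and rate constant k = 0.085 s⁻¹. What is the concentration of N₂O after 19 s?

0.3461 M

Step 1: For a first-order reaction: [N₂O] = [N₂O]₀ × e^(-kt)
Step 2: [N₂O] = 1.74 × e^(-0.085 × 19)
Step 3: [N₂O] = 1.74 × e^(-1.615)
Step 4: [N₂O] = 1.74 × 0.198891 = 0.3461 M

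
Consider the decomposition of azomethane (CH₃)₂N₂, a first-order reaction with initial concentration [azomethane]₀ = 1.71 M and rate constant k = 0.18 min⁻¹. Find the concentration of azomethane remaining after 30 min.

0.007723 M

Step 1: For a first-order reaction: [azomethane] = [azomethane]₀ × e^(-kt)
Step 2: [azomethane] = 1.71 × e^(-0.18 × 30)
Step 3: [azomethane] = 1.71 × e^(-5.4)
Step 4: [azomethane] = 1.71 × 0.00451658 = 0.007723 M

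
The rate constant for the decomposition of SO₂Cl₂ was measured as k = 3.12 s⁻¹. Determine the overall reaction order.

first order (1)

Step 1: The units of k for an nth-order reaction are (concentration)^(1-n)·(time)⁻¹.
Step 2: Here k has units s⁻¹, so the concentration exponent is 0.
Step 3: 1 - n = 0 ⇒ n = 1. The reaction is first order.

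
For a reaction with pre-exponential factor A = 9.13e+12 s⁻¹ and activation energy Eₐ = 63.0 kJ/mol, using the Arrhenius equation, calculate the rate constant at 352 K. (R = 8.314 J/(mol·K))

4.09e+03 s⁻¹

Step 1: Use the Arrhenius equation: k = A × exp(-Eₐ/RT)
Step 2: Convert Eₐ to J/mol: 63.0 kJ/mol = 63000 J/mol
Step 3: Calculate the exponent: -Eₐ/(RT) = -63000/(8.314 × 352) = -21.52722
Step 4: k = 9.13e+12 × exp(-21.52722)
Step 5: k = 9.13e+12 × 4.47556e-10 = 4.0862e+03 s⁻¹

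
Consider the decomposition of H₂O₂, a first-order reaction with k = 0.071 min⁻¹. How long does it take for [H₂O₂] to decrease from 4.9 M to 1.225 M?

19.53 min

Step 1: For first-order: t = ln([H₂O₂]₀/[H₂O₂])/k
Step 2: t = ln(4.9/1.225)/0.071
Step 3: t = ln(4)/0.071
Step 4: t = 1.386/0.071 = 19.53 min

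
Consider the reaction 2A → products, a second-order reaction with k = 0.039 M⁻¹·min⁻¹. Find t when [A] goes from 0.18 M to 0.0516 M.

354.5 min

Step 1: For second-order: t = (1/[A] - 1/[A]₀)/k
Step 2: t = (1/0.0516 - 1/0.18)/0.039
Step 3: t = (19.38 - 5.556)/0.039
Step 4: t = 13.82/0.039 = 354.5 min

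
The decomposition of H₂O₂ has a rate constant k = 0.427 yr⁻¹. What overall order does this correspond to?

first order (1)

Step 1: The units of k for an nth-order reaction are (concentration)^(1-n)·(time)⁻¹.
Step 2: Here k has units yr⁻¹, so the concentration exponent is 0.
Step 3: 1 - n = 0 ⇒ n = 1. The reaction is first order.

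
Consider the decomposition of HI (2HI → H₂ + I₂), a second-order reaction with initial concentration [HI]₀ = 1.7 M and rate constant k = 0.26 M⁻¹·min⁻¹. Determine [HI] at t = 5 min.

0.5296 M

Step 1: For a second-order reaction: 1/[HI] = 1/[HI]₀ + kt
Step 2: 1/[HI] = 1/1.7 + 0.26 × 5
Step 3: 1/[HI] = 0.5882 + 1.3 = 1.888
Step 4: [HI] = 1/1.888 = 0.5296 M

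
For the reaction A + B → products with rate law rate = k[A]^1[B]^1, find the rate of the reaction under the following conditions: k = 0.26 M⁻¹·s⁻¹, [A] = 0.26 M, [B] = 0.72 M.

0.04867 M/s

Step 1: The rate law is rate = k[A]^1[B]^1
Step 2: Substitute: rate = 0.26 × (0.26)^1 × (0.72)^1
Step 3: rate = 0.26 × 0.26 × 0.72 = 0.048672 M/s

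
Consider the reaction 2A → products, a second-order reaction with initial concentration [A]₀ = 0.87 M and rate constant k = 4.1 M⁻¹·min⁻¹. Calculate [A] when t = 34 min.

0.007115 M

Step 1: For a second-order reaction: 1/[A] = 1/[A]₀ + kt
Step 2: 1/[A] = 1/0.87 + 4.1 × 34
Step 3: 1/[A] = 1.149 + 139.4 = 140.5
Step 4: [A] = 1/140.5 = 0.007115 M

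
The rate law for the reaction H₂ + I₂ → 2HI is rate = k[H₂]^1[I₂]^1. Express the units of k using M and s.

M⁻¹·s⁻¹

Step 1: Overall order = 1 + 1 = 2.
Step 2: rate has units M·s⁻¹; [H₂]^1[I₂]^1 has units M^2.
Step 3: k = rate/([H₂]^1[I₂]^1), so units of k = M^(1-2)·s⁻¹ = M⁻¹·s⁻¹.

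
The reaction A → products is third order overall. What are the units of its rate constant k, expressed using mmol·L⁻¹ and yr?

(mmol·L⁻¹)⁻²·yr⁻¹

Step 1: For overall order n, rate = k × (concentration)^n.
Step 2: Rate has units mmol·L⁻¹·yr⁻¹; concentration term has units (mmol·L⁻¹)^3.
Step 3: k = rate / (concentration)^n, so units of k = (mmol·L⁻¹)^(1-3)·yr⁻¹ = (mmol·L⁻¹)⁻²·yr⁻¹.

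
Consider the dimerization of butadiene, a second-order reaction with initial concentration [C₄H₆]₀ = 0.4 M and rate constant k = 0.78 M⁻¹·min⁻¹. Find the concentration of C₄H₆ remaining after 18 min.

0.06046 M

Step 1: For a second-order reaction: 1/[C₄H₆] = 1/[C₄H₆]₀ + kt
Step 2: 1/[C₄H₆] = 1/0.4 + 0.78 × 18
Step 3: 1/[C₄H₆] = 2.5 + 14.04 = 16.54
Step 4: [C₄H₆] = 1/16.54 = 0.06046 M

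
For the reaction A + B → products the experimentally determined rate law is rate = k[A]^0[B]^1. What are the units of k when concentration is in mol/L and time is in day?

day⁻¹

Step 1: Overall order = 0 + 1 = 1.
Step 2: rate has units mol/L·day⁻¹; [A]^0[B]^1 has units (mol/L)^1.
Step 3: k = rate/([A]^0[B]^1), so units of k = (mol/L)^(1-1)·day⁻¹ = day⁻¹.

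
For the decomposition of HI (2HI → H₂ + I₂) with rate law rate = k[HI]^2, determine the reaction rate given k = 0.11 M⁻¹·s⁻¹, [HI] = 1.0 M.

0.11 M/s

Step 1: Identify the rate law: rate = k[HI]^2
Step 2: Substitute values: rate = 0.11 × (1.0)^2
Step 3: Calculate: rate = 0.11 × 1 = 0.11 M/s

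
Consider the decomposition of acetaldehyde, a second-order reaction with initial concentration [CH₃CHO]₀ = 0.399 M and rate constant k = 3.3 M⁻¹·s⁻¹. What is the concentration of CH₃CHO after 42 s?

0.007087 M

Step 1: For a second-order reaction: 1/[CH₃CHO] = 1/[CH₃CHO]₀ + kt
Step 2: 1/[CH₃CHO] = 1/0.399 + 3.3 × 42
Step 3: 1/[CH₃CHO] = 2.506 + 138.6 = 141.1
Step 4: [CH₃CHO] = 1/141.1 = 0.007087 M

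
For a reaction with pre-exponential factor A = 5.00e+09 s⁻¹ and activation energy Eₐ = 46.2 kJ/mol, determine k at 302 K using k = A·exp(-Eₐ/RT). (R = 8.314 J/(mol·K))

5.10e+01 s⁻¹

Step 1: Use the Arrhenius equation: k = A × exp(-Eₐ/RT)
Step 2: Convert Eₐ to J/mol: 46.2 kJ/mol = 46200 J/mol
Step 3: Calculate the exponent: -Eₐ/(RT) = -46200/(8.314 × 302) = -18.40030
Step 4: k = 5.00e+09 × exp(-18.40030)
Step 5: k = 5.00e+09 × 1.02059e-08 = 5.1029e+01 s⁻¹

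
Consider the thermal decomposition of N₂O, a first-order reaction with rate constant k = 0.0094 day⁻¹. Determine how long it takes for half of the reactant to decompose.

73.74 day

Step 1: For a first-order reaction, t₁/₂ = ln(2)/k
Step 2: t₁/₂ = ln(2)/0.0094
Step 3: t₁/₂ = 0.6931/0.0094 = 73.74 day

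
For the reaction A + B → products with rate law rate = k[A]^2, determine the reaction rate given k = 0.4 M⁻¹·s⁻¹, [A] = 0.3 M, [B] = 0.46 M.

0.036 M/s

Step 1: The rate law is rate = k[A]^2
Step 2: Note that the rate does not depend on [B] (zero order in B).
Step 3: rate = 0.4 × (0.3)^2 = 0.036 M/s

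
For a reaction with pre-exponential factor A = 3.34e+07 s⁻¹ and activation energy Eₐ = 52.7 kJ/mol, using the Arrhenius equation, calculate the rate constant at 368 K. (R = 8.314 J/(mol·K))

1.10e+00 s⁻¹

Step 1: Use the Arrhenius equation: k = A × exp(-Eₐ/RT)
Step 2: Convert Eₐ to J/mol: 52.7 kJ/mol = 52700 J/mol
Step 3: Calculate the exponent: -Eₐ/(RT) = -52700/(8.314 × 368) = -17.22474
Step 4: k = 3.34e+07 × exp(-17.22474)
Step 5: k = 3.34e+07 × 3.30667e-08 = 1.1044e+00 s⁻¹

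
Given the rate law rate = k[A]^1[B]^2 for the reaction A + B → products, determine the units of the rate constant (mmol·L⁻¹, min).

(mmol·L⁻¹)⁻²·min⁻¹

Step 1: Overall order = 1 + 2 = 3.
Step 2: rate has units mmol·L⁻¹·min⁻¹; [A]^1[B]^2 has units (mmol·L⁻¹)^3.
Step 3: k = rate/([A]^1[B]^2), so units of k = (mmol·L⁻¹)^(1-3)·min⁻¹ = (mmol·L⁻¹)⁻²·min⁻¹.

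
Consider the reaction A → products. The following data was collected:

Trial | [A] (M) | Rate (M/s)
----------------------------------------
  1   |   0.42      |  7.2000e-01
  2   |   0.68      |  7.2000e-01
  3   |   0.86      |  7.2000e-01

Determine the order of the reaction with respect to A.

zeroth order (0)

Step 1: Compare trials - when concentration changes, rate stays constant.
Step 2: rate₂/rate₁ = 7.2000e-01/7.2000e-01 = 1
Step 3: [A]₂/[A]₁ = 0.68/0.42 = 1.619
Step 4: Since rate ratio ≈ (conc ratio)^0, the reaction is zeroth order.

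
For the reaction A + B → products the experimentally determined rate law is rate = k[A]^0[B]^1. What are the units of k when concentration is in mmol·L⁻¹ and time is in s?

s⁻¹

Step 1: Overall order = 0 + 1 = 1.
Step 2: rate has units mmol·L⁻¹·s⁻¹; [A]^0[B]^1 has units (mmol·L⁻¹)^1.
Step 3: k = rate/([A]^0[B]^1), so units of k = (mmol·L⁻¹)^(1-1)·s⁻¹ = s⁻¹.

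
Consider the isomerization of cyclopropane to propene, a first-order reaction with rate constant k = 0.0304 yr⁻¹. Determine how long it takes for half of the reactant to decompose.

22.8 yr

Step 1: For a first-order reaction, t₁/₂ = ln(2)/k
Step 2: t₁/₂ = ln(2)/0.0304
Step 3: t₁/₂ = 0.6931/0.0304 = 22.8 yr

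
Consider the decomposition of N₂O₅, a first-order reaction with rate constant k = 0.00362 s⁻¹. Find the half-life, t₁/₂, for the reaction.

191.5 s

Step 1: For a first-order reaction, t₁/₂ = ln(2)/k
Step 2: t₁/₂ = ln(2)/0.00362
Step 3: t₁/₂ = 0.6931/0.00362 = 191.5 s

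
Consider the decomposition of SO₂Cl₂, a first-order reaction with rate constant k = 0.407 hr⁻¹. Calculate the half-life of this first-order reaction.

1.703 hr

Step 1: For a first-order reaction, t₁/₂ = ln(2)/k
Step 2: t₁/₂ = ln(2)/0.407
Step 3: t₁/₂ = 0.6931/0.407 = 1.703 hr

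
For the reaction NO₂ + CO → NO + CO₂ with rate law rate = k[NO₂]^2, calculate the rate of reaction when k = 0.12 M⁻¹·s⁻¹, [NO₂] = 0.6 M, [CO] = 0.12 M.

0.0432 M/s

Step 1: The rate law is rate = k[NO₂]^2
Step 2: Note that the rate does not depend on [CO] (zero order in CO).
Step 3: rate = 0.12 × (0.6)^2 = 0.0432 M/s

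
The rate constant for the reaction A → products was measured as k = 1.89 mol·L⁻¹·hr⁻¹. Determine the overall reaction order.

zeroth order (0)

Step 1: The units of k for an nth-order reaction are (concentration)^(1-n)·(time)⁻¹.
Step 2: Here k has units mol·L⁻¹·hr⁻¹, so the concentration exponent is 1.
Step 3: 1 - n = 1 ⇒ n = 0. The reaction is zeroth order.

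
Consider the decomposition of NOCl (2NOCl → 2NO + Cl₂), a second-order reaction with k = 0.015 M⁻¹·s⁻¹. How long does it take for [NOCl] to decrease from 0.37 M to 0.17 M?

212 s

Step 1: For second-order: t = (1/[NOCl] - 1/[NOCl]₀)/k
Step 2: t = (1/0.17 - 1/0.37)/0.015
Step 3: t = (5.882 - 2.703)/0.015
Step 4: t = 3.18/0.015 = 212 s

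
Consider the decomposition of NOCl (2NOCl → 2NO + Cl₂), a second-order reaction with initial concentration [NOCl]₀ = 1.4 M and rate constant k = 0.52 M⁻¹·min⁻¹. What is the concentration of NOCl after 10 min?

0.1691 M

Step 1: For a second-order reaction: 1/[NOCl] = 1/[NOCl]₀ + kt
Step 2: 1/[NOCl] = 1/1.4 + 0.52 × 10
Step 3: 1/[NOCl] = 0.7143 + 5.2 = 5.914
Step 4: [NOCl] = 1/5.914 = 0.1691 M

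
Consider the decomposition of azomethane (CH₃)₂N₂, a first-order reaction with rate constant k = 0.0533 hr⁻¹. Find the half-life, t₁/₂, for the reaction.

13 hr

Step 1: For a first-order reaction, t₁/₂ = ln(2)/k
Step 2: t₁/₂ = ln(2)/0.0533
Step 3: t₁/₂ = 0.6931/0.0533 = 13 hr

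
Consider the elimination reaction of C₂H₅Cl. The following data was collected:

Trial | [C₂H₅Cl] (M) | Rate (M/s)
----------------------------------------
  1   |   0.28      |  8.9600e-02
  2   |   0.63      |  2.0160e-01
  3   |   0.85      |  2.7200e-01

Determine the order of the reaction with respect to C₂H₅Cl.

first order (1)

Step 1: Compare trials to find order n where rate₂/rate₁ = ([C₂H₅Cl]₂/[C₂H₅Cl]₁)^n
Step 2: rate₂/rate₁ = 2.0160e-01/8.9600e-02 = 2.25
Step 3: [C₂H₅Cl]₂/[C₂H₅Cl]₁ = 0.63/0.28 = 2.25
Step 4: n = ln(2.25)/ln(2.25) = 1.00 ≈ 1
Step 5: The reaction is first order in C₂H₅Cl.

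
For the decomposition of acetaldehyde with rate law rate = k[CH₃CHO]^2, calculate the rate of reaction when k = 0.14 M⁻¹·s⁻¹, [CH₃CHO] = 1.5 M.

0.315 M/s

Step 1: Identify the rate law: rate = k[CH₃CHO]^2
Step 2: Substitute values: rate = 0.14 × (1.5)^2
Step 3: Calculate: rate = 0.14 × 2.25 = 0.315 M/s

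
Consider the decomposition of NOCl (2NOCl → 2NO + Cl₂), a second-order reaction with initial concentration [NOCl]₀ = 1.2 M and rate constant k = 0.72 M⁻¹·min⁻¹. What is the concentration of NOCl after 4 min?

0.2693 M

Step 1: For a second-order reaction: 1/[NOCl] = 1/[NOCl]₀ + kt
Step 2: 1/[NOCl] = 1/1.2 + 0.72 × 4
Step 3: 1/[NOCl] = 0.8333 + 2.88 = 3.713
Step 4: [NOCl] = 1/3.713 = 0.2693 M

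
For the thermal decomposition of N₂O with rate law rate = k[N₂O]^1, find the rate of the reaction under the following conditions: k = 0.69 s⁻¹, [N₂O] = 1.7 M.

1.173 M/s

Step 1: Identify the rate law: rate = k[N₂O]^1
Step 2: Substitute values: rate = 0.69 × (1.7)^1
Step 3: Calculate: rate = 0.69 × 1.7 = 1.173 M/s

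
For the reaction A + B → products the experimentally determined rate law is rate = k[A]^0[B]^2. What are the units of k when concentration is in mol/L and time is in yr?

(mol/L)⁻¹·yr⁻¹

Step 1: Overall order = 0 + 2 = 2.
Step 2: rate has units mol/L·yr⁻¹; [A]^0[B]^2 has units (mol/L)^2.
Step 3: k = rate/([A]^0[B]^2), so units of k = (mol/L)^(1-2)·yr⁻¹ = (mol/L)⁻¹·yr⁻¹.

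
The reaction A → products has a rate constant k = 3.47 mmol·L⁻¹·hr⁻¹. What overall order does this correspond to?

zeroth order (0)

Step 1: The units of k for an nth-order reaction are (concentration)^(1-n)·(time)⁻¹.
Step 2: Here k has units mmol·L⁻¹·hr⁻¹, so the concentration exponent is 1.
Step 3: 1 - n = 1 ⇒ n = 0. The reaction is zeroth order.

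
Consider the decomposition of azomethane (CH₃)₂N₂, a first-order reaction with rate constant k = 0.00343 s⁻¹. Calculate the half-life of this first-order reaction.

202.1 s

Step 1: For a first-order reaction, t₁/₂ = ln(2)/k
Step 2: t₁/₂ = ln(2)/0.00343
Step 3: t₁/₂ = 0.6931/0.00343 = 202.1 s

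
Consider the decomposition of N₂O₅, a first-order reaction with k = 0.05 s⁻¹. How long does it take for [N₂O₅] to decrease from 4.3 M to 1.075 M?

27.73 s

Step 1: For first-order: t = ln([N₂O₅]₀/[N₂O₅])/k
Step 2: t = ln(4.3/1.075)/0.05
Step 3: t = ln(4)/0.05
Step 4: t = 1.386/0.05 = 27.73 s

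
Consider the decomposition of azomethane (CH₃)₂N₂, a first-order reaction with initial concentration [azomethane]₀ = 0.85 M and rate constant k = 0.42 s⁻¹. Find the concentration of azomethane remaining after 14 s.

0.002376 M

Step 1: For a first-order reaction: [azomethane] = [azomethane]₀ × e^(-kt)
Step 2: [azomethane] = 0.85 × e^(-0.42 × 14)
Step 3: [azomethane] = 0.85 × e^(-5.88)
Step 4: [azomethane] = 0.85 × 0.00279479 = 0.002376 M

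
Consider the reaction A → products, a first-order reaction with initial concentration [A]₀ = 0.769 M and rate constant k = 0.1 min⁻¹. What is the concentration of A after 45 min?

0.008543 M

Step 1: For a first-order reaction: [A] = [A]₀ × e^(-kt)
Step 2: [A] = 0.769 × e^(-0.1 × 45)
Step 3: [A] = 0.769 × e^(-4.5)
Step 4: [A] = 0.769 × 0.011109 = 0.008543 M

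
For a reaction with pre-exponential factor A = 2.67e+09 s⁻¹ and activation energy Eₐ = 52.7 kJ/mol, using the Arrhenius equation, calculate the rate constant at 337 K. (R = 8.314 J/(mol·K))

1.81e+01 s⁻¹

Step 1: Use the Arrhenius equation: k = A × exp(-Eₐ/RT)
Step 2: Convert Eₐ to J/mol: 52.7 kJ/mol = 52700 J/mol
Step 3: Calculate the exponent: -Eₐ/(RT) = -52700/(8.314 × 337) = -18.80922
Step 4: k = 2.67e+09 × exp(-18.80922)
Step 5: k = 2.67e+09 × 6.78047e-09 = 1.8104e+01 s⁻¹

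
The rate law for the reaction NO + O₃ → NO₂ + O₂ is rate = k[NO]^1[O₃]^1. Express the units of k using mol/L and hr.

(mol/L)⁻¹·hr⁻¹

Step 1: Overall order = 1 + 1 = 2.
Step 2: rate has units mol/L·hr⁻¹; [NO]^1[O₃]^1 has units (mol/L)^2.
Step 3: k = rate/([NO]^1[O₃]^1), so units of k = (mol/L)^(1-2)·hr⁻¹ = (mol/L)⁻¹·hr⁻¹.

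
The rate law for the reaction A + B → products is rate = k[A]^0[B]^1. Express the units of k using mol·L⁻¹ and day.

day⁻¹

Step 1: Overall order = 0 + 1 = 1.
Step 2: rate has units mol·L⁻¹·day⁻¹; [A]^0[B]^1 has units (mol·L⁻¹)^1.
Step 3: k = rate/([A]^0[B]^1), so units of k = (mol·L⁻¹)^(1-1)·day⁻¹ = day⁻¹.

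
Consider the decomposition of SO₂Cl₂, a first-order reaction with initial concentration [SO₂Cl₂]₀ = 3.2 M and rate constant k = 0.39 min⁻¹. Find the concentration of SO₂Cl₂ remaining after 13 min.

0.0201 M

Step 1: For a first-order reaction: [SO₂Cl₂] = [SO₂Cl₂]₀ × e^(-kt)
Step 2: [SO₂Cl₂] = 3.2 × e^(-0.39 × 13)
Step 3: [SO₂Cl₂] = 3.2 × e^(-5.07)
Step 4: [SO₂Cl₂] = 3.2 × 0.00628242 = 0.0201 M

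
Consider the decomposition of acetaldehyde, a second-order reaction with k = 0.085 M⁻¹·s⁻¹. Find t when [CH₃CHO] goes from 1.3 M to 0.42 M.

18.96 s

Step 1: For second-order: t = (1/[CH₃CHO] - 1/[CH₃CHO]₀)/k
Step 2: t = (1/0.42 - 1/1.3)/0.085
Step 3: t = (2.381 - 0.7692)/0.085
Step 4: t = 1.612/0.085 = 18.96 s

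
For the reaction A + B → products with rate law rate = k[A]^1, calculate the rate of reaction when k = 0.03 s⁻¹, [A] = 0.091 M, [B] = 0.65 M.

0.00273 M/s

Step 1: The rate law is rate = k[A]^1
Step 2: Note that the rate does not depend on [B] (zero order in B).
Step 3: rate = 0.03 × (0.091)^1 = 0.00273 M/s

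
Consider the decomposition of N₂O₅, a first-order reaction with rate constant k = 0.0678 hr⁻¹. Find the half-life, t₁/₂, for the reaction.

10.22 hr

Step 1: For a first-order reaction, t₁/₂ = ln(2)/k
Step 2: t₁/₂ = ln(2)/0.0678
Step 3: t₁/₂ = 0.6931/0.0678 = 10.22 hr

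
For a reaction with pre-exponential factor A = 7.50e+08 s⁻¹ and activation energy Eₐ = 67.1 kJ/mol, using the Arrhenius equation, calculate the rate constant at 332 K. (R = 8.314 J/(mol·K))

2.08e-02 s⁻¹

Step 1: Use the Arrhenius equation: k = A × exp(-Eₐ/RT)
Step 2: Convert Eₐ to J/mol: 67.1 kJ/mol = 67100 J/mol
Step 3: Calculate the exponent: -Eₐ/(RT) = -67100/(8.314 × 332) = -24.30941
Step 4: k = 7.50e+08 × exp(-24.30941)
Step 5: k = 7.50e+08 × 2.77050e-11 = 2.0779e-02 s⁻¹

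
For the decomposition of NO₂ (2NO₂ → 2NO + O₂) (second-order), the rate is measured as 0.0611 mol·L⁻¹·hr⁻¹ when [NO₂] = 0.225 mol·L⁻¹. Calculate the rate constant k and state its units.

1.207 (mol·L⁻¹)⁻¹·hr⁻¹

Step 1: rate = k[NO₂]^2, so k = rate / [NO₂]^2.
Step 2: k = 0.0611 / (0.225)^2 = 0.0611 / 0.05063.
Step 3: k = 1.207 (mol·L⁻¹)⁻¹·hr⁻¹.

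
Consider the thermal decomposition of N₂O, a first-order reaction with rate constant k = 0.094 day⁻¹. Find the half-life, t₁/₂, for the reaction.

7.374 day

Step 1: For a first-order reaction, t₁/₂ = ln(2)/k
Step 2: t₁/₂ = ln(2)/0.094
Step 3: t₁/₂ = 0.6931/0.094 = 7.374 day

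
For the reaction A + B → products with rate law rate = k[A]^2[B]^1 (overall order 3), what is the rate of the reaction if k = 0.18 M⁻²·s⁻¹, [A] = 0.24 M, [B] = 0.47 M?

0.004873 M/s

Step 1: The rate law is rate = k[A]^2[B]^1, overall order = 2+1 = 3
Step 2: Substitute values: rate = 0.18 × (0.24)^2 × (0.47)^1
Step 3: rate = 0.18 × 0.0576 × 0.47 = 0.00487296 M/s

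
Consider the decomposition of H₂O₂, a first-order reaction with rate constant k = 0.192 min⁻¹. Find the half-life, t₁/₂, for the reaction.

3.61 min

Step 1: For a first-order reaction, t₁/₂ = ln(2)/k
Step 2: t₁/₂ = ln(2)/0.192
Step 3: t₁/₂ = 0.6931/0.192 = 3.61 min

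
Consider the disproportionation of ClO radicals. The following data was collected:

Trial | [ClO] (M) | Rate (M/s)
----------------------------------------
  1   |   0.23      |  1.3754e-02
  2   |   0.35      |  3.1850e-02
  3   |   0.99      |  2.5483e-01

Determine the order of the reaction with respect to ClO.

second order (2)

Step 1: Compare trials to find order n where rate₂/rate₁ = ([ClO]₂/[ClO]₁)^n
Step 2: rate₂/rate₁ = 3.1850e-02/1.3754e-02 = 2.316
Step 3: [ClO]₂/[ClO]₁ = 0.35/0.23 = 1.522
Step 4: n = ln(2.316)/ln(1.522) = 2.00 ≈ 2
Step 5: The reaction is second order in ClO.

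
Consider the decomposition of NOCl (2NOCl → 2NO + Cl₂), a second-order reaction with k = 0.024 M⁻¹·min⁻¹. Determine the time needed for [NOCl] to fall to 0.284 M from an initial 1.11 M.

109.2 min

Step 1: For second-order: t = (1/[NOCl] - 1/[NOCl]₀)/k
Step 2: t = (1/0.284 - 1/1.11)/0.024
Step 3: t = (3.521 - 0.9009)/0.024
Step 4: t = 2.62/0.024 = 109.2 min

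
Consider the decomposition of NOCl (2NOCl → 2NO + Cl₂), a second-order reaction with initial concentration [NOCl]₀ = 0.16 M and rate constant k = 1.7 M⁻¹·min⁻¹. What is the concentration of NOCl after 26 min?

0.01982 M

Step 1: For a second-order reaction: 1/[NOCl] = 1/[NOCl]₀ + kt
Step 2: 1/[NOCl] = 1/0.16 + 1.7 × 26
Step 3: 1/[NOCl] = 6.25 + 44.2 = 50.45
Step 4: [NOCl] = 1/50.45 = 0.01982 M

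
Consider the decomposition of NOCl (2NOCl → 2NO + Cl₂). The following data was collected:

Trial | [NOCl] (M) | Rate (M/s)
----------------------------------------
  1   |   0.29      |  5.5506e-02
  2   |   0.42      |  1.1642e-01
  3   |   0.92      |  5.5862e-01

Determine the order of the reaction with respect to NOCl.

second order (2)

Step 1: Compare trials to find order n where rate₂/rate₁ = ([NOCl]₂/[NOCl]₁)^n
Step 2: rate₂/rate₁ = 1.1642e-01/5.5506e-02 = 2.098
Step 3: [NOCl]₂/[NOCl]₁ = 0.42/0.29 = 1.448
Step 4: n = ln(2.098)/ln(1.448) = 2.00 ≈ 2
Step 5: The reaction is second order in NOCl.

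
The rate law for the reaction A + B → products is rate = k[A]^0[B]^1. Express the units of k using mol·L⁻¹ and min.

min⁻¹

Step 1: Overall order = 0 + 1 = 1.
Step 2: rate has units mol·L⁻¹·min⁻¹; [A]^0[B]^1 has units (mol·L⁻¹)^1.
Step 3: k = rate/([A]^0[B]^1), so units of k = (mol·L⁻¹)^(1-1)·min⁻¹ = min⁻¹.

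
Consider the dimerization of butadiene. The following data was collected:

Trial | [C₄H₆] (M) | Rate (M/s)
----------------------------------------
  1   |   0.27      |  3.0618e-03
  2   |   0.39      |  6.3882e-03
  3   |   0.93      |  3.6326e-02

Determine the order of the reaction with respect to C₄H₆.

second order (2)

Step 1: Compare trials to find order n where rate₂/rate₁ = ([C₄H₆]₂/[C₄H₆]₁)^n
Step 2: rate₂/rate₁ = 6.3882e-03/3.0618e-03 = 2.086
Step 3: [C₄H₆]₂/[C₄H₆]₁ = 0.39/0.27 = 1.444
Step 4: n = ln(2.086)/ln(1.444) = 2.00 ≈ 2
Step 5: The reaction is second order in C₄H₆.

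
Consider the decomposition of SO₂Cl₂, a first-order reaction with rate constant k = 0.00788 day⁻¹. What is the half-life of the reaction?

87.96 day

Step 1: For a first-order reaction, t₁/₂ = ln(2)/k
Step 2: t₁/₂ = ln(2)/0.00788
Step 3: t₁/₂ = 0.6931/0.00788 = 87.96 day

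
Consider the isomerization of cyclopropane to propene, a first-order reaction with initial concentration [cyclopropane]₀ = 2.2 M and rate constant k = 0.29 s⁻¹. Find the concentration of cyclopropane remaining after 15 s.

0.02839 M

Step 1: For a first-order reaction: [cyclopropane] = [cyclopropane]₀ × e^(-kt)
Step 2: [cyclopropane] = 2.2 × e^(-0.29 × 15)
Step 3: [cyclopropane] = 2.2 × e^(-4.35)
Step 4: [cyclopropane] = 2.2 × 0.0129068 = 0.02839 M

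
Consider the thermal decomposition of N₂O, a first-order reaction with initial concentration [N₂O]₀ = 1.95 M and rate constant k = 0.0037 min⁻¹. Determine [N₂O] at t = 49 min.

1.627 M

Step 1: For a first-order reaction: [N₂O] = [N₂O]₀ × e^(-kt)
Step 2: [N₂O] = 1.95 × e^(-0.0037 × 49)
Step 3: [N₂O] = 1.95 × e^(-0.1813)
Step 4: [N₂O] = 1.95 × 0.834185 = 1.627 M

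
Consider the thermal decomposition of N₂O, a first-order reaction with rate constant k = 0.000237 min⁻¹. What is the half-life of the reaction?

2925 min

Step 1: For a first-order reaction, t₁/₂ = ln(2)/k
Step 2: t₁/₂ = ln(2)/0.000237
Step 3: t₁/₂ = 0.6931/0.000237 = 2925 min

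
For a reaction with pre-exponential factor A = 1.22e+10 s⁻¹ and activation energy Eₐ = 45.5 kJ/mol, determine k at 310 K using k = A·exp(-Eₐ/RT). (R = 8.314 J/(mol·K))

2.63e+02 s⁻¹

Step 1: Use the Arrhenius equation: k = A × exp(-Eₐ/RT)
Step 2: Convert Eₐ to J/mol: 45.5 kJ/mol = 45500 J/mol
Step 3: Calculate the exponent: -Eₐ/(RT) = -45500/(8.314 × 310) = -17.65386
Step 4: k = 1.22e+10 × exp(-17.65386)
Step 5: k = 1.22e+10 × 2.15291e-08 = 2.6266e+02 s⁻¹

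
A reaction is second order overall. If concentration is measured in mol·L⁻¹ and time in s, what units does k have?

(mol·L⁻¹)⁻¹·s⁻¹

Step 1: For overall order n, rate = k × (concentration)^n.
Step 2: Rate has units mol·L⁻¹·s⁻¹; concentration term has units (mol·L⁻¹)^2.
Step 3: k = rate / (concentration)^n, so units of k = (mol·L⁻¹)^(1-2)·s⁻¹ = (mol·L⁻¹)⁻¹·s⁻¹.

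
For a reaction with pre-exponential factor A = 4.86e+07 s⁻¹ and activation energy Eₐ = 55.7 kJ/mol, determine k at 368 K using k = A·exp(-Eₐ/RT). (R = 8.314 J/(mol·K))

6.03e-01 s⁻¹

Step 1: Use the Arrhenius equation: k = A × exp(-Eₐ/RT)
Step 2: Convert Eₐ to J/mol: 55.7 kJ/mol = 55700 J/mol
Step 3: Calculate the exponent: -Eₐ/(RT) = -55700/(8.314 × 368) = -18.20528
Step 4: k = 4.86e+07 × exp(-18.20528)
Step 5: k = 4.86e+07 × 1.24036e-08 = 6.0281e-01 s⁻¹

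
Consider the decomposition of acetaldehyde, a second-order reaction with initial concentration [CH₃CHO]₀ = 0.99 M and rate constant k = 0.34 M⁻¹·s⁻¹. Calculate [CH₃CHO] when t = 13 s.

0.1842 M

Step 1: For a second-order reaction: 1/[CH₃CHO] = 1/[CH₃CHO]₀ + kt
Step 2: 1/[CH₃CHO] = 1/0.99 + 0.34 × 13
Step 3: 1/[CH₃CHO] = 1.01 + 4.42 = 5.43
Step 4: [CH₃CHO] = 1/5.43 = 0.1842 M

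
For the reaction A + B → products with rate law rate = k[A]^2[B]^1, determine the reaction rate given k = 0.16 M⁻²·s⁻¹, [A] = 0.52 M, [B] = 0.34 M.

0.01471 M/s

Step 1: The rate law is rate = k[A]^2[B]^1
Step 2: Substitute: rate = 0.16 × (0.52)^2 × (0.34)^1
Step 3: rate = 0.16 × 0.2704 × 0.34 = 0.0147098 M/s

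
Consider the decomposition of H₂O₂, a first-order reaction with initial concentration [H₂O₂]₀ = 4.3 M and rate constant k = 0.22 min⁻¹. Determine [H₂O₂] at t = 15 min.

0.1586 M

Step 1: For a first-order reaction: [H₂O₂] = [H₂O₂]₀ × e^(-kt)
Step 2: [H₂O₂] = 4.3 × e^(-0.22 × 15)
Step 3: [H₂O₂] = 4.3 × e^(-3.3)
Step 4: [H₂O₂] = 4.3 × 0.0368832 = 0.1586 M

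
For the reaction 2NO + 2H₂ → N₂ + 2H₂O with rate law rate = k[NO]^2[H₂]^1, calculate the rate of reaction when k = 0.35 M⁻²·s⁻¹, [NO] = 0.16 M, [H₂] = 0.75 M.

0.00672 M/s

Step 1: The rate law is rate = k[NO]^2[H₂]^1
Step 2: Substitute: rate = 0.35 × (0.16)^2 × (0.75)^1
Step 3: rate = 0.35 × 0.0256 × 0.75 = 0.00672 M/s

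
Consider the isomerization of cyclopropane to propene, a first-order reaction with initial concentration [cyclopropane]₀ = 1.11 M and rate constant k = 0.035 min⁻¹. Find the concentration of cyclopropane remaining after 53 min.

0.1737 M

Step 1: For a first-order reaction: [cyclopropane] = [cyclopropane]₀ × e^(-kt)
Step 2: [cyclopropane] = 1.11 × e^(-0.035 × 53)
Step 3: [cyclopropane] = 1.11 × e^(-1.855)
Step 4: [cyclopropane] = 1.11 × 0.156453 = 0.1737 M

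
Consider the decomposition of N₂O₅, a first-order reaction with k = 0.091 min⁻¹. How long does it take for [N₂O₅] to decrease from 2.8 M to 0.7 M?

15.23 min

Step 1: For first-order: t = ln([N₂O₅]₀/[N₂O₅])/k
Step 2: t = ln(2.8/0.7)/0.091
Step 3: t = ln(4)/0.091
Step 4: t = 1.386/0.091 = 15.23 min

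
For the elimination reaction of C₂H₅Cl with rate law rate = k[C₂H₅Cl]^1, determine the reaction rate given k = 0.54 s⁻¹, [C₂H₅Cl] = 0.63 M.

0.3402 M/s

Step 1: Identify the rate law: rate = k[C₂H₅Cl]^1
Step 2: Substitute values: rate = 0.54 × (0.63)^1
Step 3: Calculate: rate = 0.54 × 0.63 = 0.3402 M/s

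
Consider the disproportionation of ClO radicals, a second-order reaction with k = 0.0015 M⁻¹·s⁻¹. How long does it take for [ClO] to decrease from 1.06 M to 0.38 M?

1125 s

Step 1: For second-order: t = (1/[ClO] - 1/[ClO]₀)/k
Step 2: t = (1/0.38 - 1/1.06)/0.0015
Step 3: t = (2.632 - 0.9434)/0.0015
Step 4: t = 1.688/0.0015 = 1125 s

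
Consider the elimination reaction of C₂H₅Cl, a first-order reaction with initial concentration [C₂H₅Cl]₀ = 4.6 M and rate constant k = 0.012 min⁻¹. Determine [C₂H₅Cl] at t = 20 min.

3.618 M

Step 1: For a first-order reaction: [C₂H₅Cl] = [C₂H₅Cl]₀ × e^(-kt)
Step 2: [C₂H₅Cl] = 4.6 × e^(-0.012 × 20)
Step 3: [C₂H₅Cl] = 4.6 × e^(-0.24)
Step 4: [C₂H₅Cl] = 4.6 × 0.786628 = 3.618 M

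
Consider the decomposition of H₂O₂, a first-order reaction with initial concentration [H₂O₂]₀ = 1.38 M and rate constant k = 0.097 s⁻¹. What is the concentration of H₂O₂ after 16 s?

0.2923 M

Step 1: For a first-order reaction: [H₂O₂] = [H₂O₂]₀ × e^(-kt)
Step 2: [H₂O₂] = 1.38 × e^(-0.097 × 16)
Step 3: [H₂O₂] = 1.38 × e^(-1.552)
Step 4: [H₂O₂] = 1.38 × 0.211824 = 0.2923 M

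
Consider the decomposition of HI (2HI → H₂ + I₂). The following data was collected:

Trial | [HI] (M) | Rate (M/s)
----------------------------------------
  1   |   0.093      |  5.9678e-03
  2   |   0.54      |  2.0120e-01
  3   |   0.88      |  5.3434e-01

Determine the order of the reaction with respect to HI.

second order (2)

Step 1: Compare trials to find order n where rate₂/rate₁ = ([HI]₂/[HI]₁)^n
Step 2: rate₂/rate₁ = 2.0120e-01/5.9678e-03 = 33.71
Step 3: [HI]₂/[HI]₁ = 0.54/0.093 = 5.806
Step 4: n = ln(33.71)/ln(5.806) = 2.00 ≈ 2
Step 5: The reaction is second order in HI.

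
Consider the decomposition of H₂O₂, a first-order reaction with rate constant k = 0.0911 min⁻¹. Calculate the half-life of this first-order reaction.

7.609 min

Step 1: For a first-order reaction, t₁/₂ = ln(2)/k
Step 2: t₁/₂ = ln(2)/0.0911
Step 3: t₁/₂ = 0.6931/0.0911 = 7.609 min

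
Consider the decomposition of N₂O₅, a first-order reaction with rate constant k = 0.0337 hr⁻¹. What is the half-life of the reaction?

20.57 hr

Step 1: For a first-order reaction, t₁/₂ = ln(2)/k
Step 2: t₁/₂ = ln(2)/0.0337
Step 3: t₁/₂ = 0.6931/0.0337 = 20.57 hr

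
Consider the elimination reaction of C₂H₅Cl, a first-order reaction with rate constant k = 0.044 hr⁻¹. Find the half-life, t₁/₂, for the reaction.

15.75 hr

Step 1: For a first-order reaction, t₁/₂ = ln(2)/k
Step 2: t₁/₂ = ln(2)/0.044
Step 3: t₁/₂ = 0.6931/0.044 = 15.75 hr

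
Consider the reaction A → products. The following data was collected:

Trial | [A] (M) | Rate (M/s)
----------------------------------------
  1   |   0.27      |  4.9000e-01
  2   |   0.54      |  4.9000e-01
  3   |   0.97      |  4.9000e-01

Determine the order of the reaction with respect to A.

zeroth order (0)

Step 1: Compare trials - when concentration changes, rate stays constant.
Step 2: rate₂/rate₁ = 4.9000e-01/4.9000e-01 = 1
Step 3: [A]₂/[A]₁ = 0.54/0.27 = 2
Step 4: Since rate ratio ≈ (conc ratio)^0, the reaction is zeroth order.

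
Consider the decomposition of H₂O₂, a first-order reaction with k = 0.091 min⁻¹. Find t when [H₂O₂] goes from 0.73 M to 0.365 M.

7.617 min

Step 1: For first-order: t = ln([H₂O₂]₀/[H₂O₂])/k
Step 2: t = ln(0.73/0.365)/0.091
Step 3: t = ln(2)/0.091
Step 4: t = 0.6931/0.091 = 7.617 min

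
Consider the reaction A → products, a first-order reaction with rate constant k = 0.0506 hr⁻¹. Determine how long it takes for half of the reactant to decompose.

13.7 hr

Step 1: For a first-order reaction, t₁/₂ = ln(2)/k
Step 2: t₁/₂ = ln(2)/0.0506
Step 3: t₁/₂ = 0.6931/0.0506 = 13.7 hr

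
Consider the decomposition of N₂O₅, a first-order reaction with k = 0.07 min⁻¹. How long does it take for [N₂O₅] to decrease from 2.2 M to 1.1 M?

9.902 min

Step 1: For first-order: t = ln([N₂O₅]₀/[N₂O₅])/k
Step 2: t = ln(2.2/1.1)/0.07
Step 3: t = ln(2)/0.07
Step 4: t = 0.6931/0.07 = 9.902 min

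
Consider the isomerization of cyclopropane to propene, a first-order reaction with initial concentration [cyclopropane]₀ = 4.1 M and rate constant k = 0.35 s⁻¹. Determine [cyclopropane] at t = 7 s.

0.3538 M

Step 1: For a first-order reaction: [cyclopropane] = [cyclopropane]₀ × e^(-kt)
Step 2: [cyclopropane] = 4.1 × e^(-0.35 × 7)
Step 3: [cyclopropane] = 4.1 × e^(-2.45)
Step 4: [cyclopropane] = 4.1 × 0.0862936 = 0.3538 M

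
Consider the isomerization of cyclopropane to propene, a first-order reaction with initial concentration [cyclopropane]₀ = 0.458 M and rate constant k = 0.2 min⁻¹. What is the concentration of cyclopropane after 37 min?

0.00028 M

Step 1: For a first-order reaction: [cyclopropane] = [cyclopropane]₀ × e^(-kt)
Step 2: [cyclopropane] = 0.458 × e^(-0.2 × 37)
Step 3: [cyclopropane] = 0.458 × e^(-7.4)
Step 4: [cyclopropane] = 0.458 × 0.000611253 = 0.00028 M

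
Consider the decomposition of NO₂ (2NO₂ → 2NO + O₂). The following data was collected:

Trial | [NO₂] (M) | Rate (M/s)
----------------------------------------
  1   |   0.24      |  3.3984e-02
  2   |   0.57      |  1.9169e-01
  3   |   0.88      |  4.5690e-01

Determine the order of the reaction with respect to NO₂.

second order (2)

Step 1: Compare trials to find order n where rate₂/rate₁ = ([NO₂]₂/[NO₂]₁)^n
Step 2: rate₂/rate₁ = 1.9169e-01/3.3984e-02 = 5.641
Step 3: [NO₂]₂/[NO₂]₁ = 0.57/0.24 = 2.375
Step 4: n = ln(5.641)/ln(2.375) = 2.00 ≈ 2
Step 5: The reaction is second order in NO₂.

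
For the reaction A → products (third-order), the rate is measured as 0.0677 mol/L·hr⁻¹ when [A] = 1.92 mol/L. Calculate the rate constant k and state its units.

0.009565 (mol/L)⁻²·hr⁻¹

Step 1: rate = k[A]^3, so k = rate / [A]^3.
Step 2: k = 0.0677 / (1.92)^3 = 0.0677 / 7.078.
Step 3: k = 0.009565 (mol/L)⁻²·hr⁻¹.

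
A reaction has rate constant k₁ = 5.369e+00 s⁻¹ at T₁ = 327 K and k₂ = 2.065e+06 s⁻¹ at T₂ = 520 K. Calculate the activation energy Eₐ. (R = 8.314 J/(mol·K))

94.2 kJ/mol

Step 1: Use the two-temperature Arrhenius form: ln(k₂/k₁) = -Eₐ/R × (1/T₂ - 1/T₁)
Step 2: ln(k₂/k₁) = ln(2.065e+06/5.369e+00) = ln(384615) = 12.86
Step 3: 1/T₂ - 1/T₁ = 1/520 - 1/327 = -1.135027e-03 K⁻¹
Step 4: Eₐ = -R × ln(k₂/k₁) / (1/T₂ - 1/T₁) = -8.314 × 12.86 / -1.135027e-03
Step 5: Eₐ = 9.4199e+04 J/mol = 94.2 kJ/mol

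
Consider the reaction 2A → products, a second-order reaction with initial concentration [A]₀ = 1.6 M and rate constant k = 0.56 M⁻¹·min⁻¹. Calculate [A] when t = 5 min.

0.292 M

Step 1: For a second-order reaction: 1/[A] = 1/[A]₀ + kt
Step 2: 1/[A] = 1/1.6 + 0.56 × 5
Step 3: 1/[A] = 0.625 + 2.8 = 3.425
Step 4: [A] = 1/3.425 = 0.292 M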